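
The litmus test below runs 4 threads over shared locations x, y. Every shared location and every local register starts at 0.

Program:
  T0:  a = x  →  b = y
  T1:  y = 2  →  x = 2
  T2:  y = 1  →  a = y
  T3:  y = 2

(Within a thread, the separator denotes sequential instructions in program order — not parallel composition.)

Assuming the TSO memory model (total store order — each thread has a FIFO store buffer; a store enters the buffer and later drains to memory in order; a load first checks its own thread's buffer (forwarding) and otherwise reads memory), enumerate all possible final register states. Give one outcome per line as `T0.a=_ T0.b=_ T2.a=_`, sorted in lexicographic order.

outcome vector order: (T0.a,T0.b,T2.a)
|TSO outcomes| = 10

T0.a=0 T0.b=0 T2.a=1
T0.a=0 T0.b=0 T2.a=2
T0.a=0 T0.b=1 T2.a=1
T0.a=0 T0.b=1 T2.a=2
T0.a=0 T0.b=2 T2.a=1
T0.a=0 T0.b=2 T2.a=2
T0.a=2 T0.b=1 T2.a=1
T0.a=2 T0.b=1 T2.a=2
T0.a=2 T0.b=2 T2.a=1
T0.a=2 T0.b=2 T2.a=2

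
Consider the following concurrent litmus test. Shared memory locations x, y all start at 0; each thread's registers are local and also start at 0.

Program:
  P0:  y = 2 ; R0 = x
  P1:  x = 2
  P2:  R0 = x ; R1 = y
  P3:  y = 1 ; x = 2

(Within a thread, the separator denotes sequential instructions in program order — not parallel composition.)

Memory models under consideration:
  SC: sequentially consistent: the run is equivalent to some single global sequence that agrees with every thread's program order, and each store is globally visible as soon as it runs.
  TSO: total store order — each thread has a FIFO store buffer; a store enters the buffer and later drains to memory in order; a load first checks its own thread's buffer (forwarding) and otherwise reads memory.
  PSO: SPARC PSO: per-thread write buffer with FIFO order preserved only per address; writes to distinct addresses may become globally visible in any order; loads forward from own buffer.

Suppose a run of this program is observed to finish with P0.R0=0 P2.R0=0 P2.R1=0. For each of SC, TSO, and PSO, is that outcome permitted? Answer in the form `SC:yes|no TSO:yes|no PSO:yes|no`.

SC:yes TSO:yes PSO:yes

outcome vector order: (P0.R0,P2.R0,P2.R1)
under SC → <0 0 0>, <0 0 1>, <0 0 2>, <0 2 1>, <0 2 2>, <2 0 0>, <2 0 1>, <2 0 2>, <2 2 0>, <2 2 1>, <2 2 2>
under TSO → <0 0 0>, <0 0 1>, <0 0 2>, <0 2 0>, <0 2 1>, <0 2 2>, <2 0 0>, <2 0 1>, <2 0 2>, <2 2 0>, <2 2 1>, <2 2 2>
under PSO → <0 0 0>, <0 0 1>, <0 0 2>, <0 2 0>, <0 2 1>, <0 2 2>, <2 0 0>, <2 0 1>, <2 0 2>, <2 2 0>, <2 2 1>, <2 2 2>
target <0 0 0> ∈ {SC,TSO,PSO}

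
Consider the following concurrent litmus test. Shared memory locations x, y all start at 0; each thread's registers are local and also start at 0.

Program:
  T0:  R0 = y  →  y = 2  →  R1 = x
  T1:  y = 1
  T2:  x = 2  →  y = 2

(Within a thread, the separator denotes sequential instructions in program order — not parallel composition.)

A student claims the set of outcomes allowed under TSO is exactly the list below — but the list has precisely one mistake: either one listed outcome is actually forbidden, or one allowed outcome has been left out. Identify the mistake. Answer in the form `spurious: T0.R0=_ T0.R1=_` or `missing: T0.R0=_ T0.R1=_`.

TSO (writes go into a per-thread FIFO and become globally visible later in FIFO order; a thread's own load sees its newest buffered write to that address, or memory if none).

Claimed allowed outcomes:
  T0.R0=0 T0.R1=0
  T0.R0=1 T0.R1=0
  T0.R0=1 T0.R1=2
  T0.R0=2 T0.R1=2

missing: T0.R0=0 T0.R1=2

outcome vector order: (T0.R0,T0.R1)
TSO: 5 outcomes — {<0 0> <0 2> <1 0> <1 2> <2 2>}
TSO∖claimed = {<0 2>}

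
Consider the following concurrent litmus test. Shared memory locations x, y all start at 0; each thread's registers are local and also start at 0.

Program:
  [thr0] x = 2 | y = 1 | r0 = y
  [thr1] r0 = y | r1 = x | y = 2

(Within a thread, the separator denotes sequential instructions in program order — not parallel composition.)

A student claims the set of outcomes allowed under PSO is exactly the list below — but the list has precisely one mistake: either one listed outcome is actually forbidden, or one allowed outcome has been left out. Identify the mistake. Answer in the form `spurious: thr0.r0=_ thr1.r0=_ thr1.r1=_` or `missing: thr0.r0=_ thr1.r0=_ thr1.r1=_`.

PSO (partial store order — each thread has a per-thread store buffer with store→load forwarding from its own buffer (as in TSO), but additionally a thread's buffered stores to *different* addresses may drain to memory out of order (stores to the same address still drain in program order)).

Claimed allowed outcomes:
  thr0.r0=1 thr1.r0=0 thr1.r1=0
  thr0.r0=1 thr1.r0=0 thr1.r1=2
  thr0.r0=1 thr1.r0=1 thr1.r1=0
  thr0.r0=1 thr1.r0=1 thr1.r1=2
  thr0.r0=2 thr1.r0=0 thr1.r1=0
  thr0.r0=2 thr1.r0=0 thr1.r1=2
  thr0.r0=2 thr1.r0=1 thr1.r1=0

missing: thr0.r0=2 thr1.r0=1 thr1.r1=2

outcome vector order: (thr0.r0,thr1.r0,thr1.r1)
PSO (8): 1/0/0; 1/0/2; 1/1/0; 1/1/2; 2/0/0; 2/0/2; 2/1/0; 2/1/2
PSO∖claimed = {2/1/2}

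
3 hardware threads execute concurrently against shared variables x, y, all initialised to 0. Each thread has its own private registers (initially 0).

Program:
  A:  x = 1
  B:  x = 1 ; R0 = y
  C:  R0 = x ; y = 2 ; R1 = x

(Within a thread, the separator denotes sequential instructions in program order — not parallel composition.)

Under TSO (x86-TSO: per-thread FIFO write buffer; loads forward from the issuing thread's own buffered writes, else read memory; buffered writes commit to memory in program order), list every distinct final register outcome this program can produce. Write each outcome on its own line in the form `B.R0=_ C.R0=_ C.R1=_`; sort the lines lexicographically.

B.R0=0 C.R0=0 C.R1=0
B.R0=0 C.R0=0 C.R1=1
B.R0=0 C.R0=1 C.R1=1
B.R0=2 C.R0=0 C.R1=0
B.R0=2 C.R0=0 C.R1=1
B.R0=2 C.R0=1 C.R1=1

outcome vector order: (B.R0,C.R0,C.R1)
|TSO outcomes| = 6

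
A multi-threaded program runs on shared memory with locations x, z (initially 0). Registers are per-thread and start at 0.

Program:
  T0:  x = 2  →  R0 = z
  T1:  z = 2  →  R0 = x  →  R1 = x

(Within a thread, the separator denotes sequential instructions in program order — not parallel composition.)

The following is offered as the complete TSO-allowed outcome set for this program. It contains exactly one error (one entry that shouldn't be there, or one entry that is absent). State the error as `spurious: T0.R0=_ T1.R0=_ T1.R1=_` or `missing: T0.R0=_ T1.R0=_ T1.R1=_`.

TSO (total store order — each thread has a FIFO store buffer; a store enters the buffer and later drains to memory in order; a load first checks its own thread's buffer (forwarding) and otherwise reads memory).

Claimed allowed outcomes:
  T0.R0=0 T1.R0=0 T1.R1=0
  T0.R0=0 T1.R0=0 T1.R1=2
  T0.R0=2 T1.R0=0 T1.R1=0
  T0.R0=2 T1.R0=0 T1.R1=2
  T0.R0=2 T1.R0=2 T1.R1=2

missing: T0.R0=0 T1.R0=2 T1.R1=2

outcome vector order: (T0.R0,T1.R0,T1.R1)
TSO: 6 outcomes — {(0,0,0); (0,0,2); (0,2,2); (2,0,0); (2,0,2); (2,2,2)}
TSO∖claimed = {(0,2,2)}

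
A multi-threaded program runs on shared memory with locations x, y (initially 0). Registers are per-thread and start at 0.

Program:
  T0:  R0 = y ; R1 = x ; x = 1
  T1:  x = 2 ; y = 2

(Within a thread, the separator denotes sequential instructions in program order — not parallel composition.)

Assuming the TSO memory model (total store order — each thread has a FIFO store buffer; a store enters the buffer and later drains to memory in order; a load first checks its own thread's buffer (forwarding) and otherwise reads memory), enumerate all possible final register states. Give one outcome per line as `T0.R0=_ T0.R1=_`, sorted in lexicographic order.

T0.R0=0 T0.R1=0
T0.R0=0 T0.R1=2
T0.R0=2 T0.R1=2

outcome vector order: (T0.R0,T0.R1)
|TSO outcomes| = 3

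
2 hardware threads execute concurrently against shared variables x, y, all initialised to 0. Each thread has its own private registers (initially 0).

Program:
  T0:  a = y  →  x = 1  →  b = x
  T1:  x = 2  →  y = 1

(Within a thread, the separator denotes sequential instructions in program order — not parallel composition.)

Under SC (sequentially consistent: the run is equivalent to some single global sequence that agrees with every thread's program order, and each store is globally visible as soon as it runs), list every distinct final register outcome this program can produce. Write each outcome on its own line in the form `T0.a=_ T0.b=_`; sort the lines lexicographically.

T0.a=0 T0.b=1
T0.a=0 T0.b=2
T0.a=1 T0.b=1

outcome vector order: (T0.a,T0.b)
|SC outcomes| = 3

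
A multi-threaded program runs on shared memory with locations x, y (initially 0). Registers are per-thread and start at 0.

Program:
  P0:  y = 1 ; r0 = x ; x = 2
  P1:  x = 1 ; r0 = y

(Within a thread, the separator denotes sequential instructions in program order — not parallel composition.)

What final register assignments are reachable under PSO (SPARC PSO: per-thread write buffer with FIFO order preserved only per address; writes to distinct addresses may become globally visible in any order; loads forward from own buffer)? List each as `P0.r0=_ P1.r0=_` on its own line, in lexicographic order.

outcome vector order: (P0.r0,P1.r0)
|PSO outcomes| = 4

P0.r0=0 P1.r0=0
P0.r0=0 P1.r0=1
P0.r0=1 P1.r0=0
P0.r0=1 P1.r0=1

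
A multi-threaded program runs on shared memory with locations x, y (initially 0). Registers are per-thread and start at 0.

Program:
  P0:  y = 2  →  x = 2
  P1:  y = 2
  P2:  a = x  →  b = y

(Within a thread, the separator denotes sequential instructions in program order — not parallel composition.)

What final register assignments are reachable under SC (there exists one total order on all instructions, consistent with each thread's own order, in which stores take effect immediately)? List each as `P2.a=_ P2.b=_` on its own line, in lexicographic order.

P2.a=0 P2.b=0
P2.a=0 P2.b=2
P2.a=2 P2.b=2

outcome vector order: (P2.a,P2.b)
|SC outcomes| = 3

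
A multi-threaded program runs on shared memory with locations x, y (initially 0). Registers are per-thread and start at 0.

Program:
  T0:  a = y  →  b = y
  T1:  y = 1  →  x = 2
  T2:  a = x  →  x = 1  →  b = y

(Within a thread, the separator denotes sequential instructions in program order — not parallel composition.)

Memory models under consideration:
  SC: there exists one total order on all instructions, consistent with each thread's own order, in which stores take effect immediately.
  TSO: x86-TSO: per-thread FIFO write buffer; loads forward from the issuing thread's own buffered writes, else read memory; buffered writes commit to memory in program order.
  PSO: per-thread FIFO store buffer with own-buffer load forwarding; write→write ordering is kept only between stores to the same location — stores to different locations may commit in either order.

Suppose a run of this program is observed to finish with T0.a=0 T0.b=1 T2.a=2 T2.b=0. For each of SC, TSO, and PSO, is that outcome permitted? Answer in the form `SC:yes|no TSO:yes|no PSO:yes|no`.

outcome vector order: (T0.a,T0.b,T2.a,T2.b)
SC: 9 outcomes — {0000; 0001; 0021; 0100; 0101; 0121; 1100; 1101; 1121}
TSO: 9 outcomes — {0000; 0001; 0021; 0100; 0101; 0121; 1100; 1101; 1121}
PSO: 12 outcomes — {0000; 0001; 0020; 0021; 0100; 0101; 0120; 0121; 1100; 1101; 1120; 1121}
target 0120 ∈ {PSO}

SC:no TSO:no PSO:yes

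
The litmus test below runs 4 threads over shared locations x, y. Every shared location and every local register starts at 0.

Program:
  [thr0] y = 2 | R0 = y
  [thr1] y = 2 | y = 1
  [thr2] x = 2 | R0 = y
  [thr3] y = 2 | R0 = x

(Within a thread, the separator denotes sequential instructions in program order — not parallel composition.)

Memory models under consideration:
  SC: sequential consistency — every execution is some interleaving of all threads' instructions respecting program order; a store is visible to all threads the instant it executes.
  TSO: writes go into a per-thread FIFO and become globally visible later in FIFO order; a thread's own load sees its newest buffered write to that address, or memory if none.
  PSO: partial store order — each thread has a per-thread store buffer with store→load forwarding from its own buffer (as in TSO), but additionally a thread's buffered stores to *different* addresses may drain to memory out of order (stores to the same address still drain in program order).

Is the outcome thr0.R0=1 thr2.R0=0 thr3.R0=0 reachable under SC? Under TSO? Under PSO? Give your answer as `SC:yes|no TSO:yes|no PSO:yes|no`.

SC:no TSO:yes PSO:yes

outcome vector order: (thr0.R0,thr2.R0,thr3.R0)
[SC] allowed = {(1,0,2), (1,1,0), (1,1,2), (1,2,0), (1,2,2), (2,0,2), (2,1,0), (2,1,2), (2,2,0), (2,2,2)}
[TSO] allowed = {(1,0,0), (1,0,2), (1,1,0), (1,1,2), (1,2,0), (1,2,2), (2,0,0), (2,0,2), (2,1,0), (2,1,2), (2,2,0), (2,2,2)}
[PSO] allowed = {(1,0,0), (1,0,2), (1,1,0), (1,1,2), (1,2,0), (1,2,2), (2,0,0), (2,0,2), (2,1,0), (2,1,2), (2,2,0), (2,2,2)}
target (1,0,0) ∈ {TSO,PSO}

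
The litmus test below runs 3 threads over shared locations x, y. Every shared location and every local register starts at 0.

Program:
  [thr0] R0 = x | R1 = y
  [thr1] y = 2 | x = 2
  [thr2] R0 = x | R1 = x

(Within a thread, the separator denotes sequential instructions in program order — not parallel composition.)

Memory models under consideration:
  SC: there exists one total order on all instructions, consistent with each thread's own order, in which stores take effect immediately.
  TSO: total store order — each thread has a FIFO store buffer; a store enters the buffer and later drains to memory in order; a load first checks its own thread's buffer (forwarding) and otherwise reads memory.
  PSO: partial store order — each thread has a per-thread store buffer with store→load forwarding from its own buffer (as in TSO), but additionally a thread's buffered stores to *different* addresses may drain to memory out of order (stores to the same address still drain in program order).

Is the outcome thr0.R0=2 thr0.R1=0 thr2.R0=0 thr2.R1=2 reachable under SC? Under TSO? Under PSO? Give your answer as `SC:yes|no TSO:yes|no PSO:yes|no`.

outcome vector order: (thr0.R0,thr0.R1,thr2.R0,thr2.R1)
SC (9): 0000, 0002, 0022, 0200, 0202, 0222, 2200, 2202, 2222
TSO (9): 0000, 0002, 0022, 0200, 0202, 0222, 2200, 2202, 2222
PSO (12): 0000, 0002, 0022, 0200, 0202, 0222, 2000, 2002, 2022, 2200, 2202, 2222
target 2002 ∈ {PSO}

SC:no TSO:no PSO:yes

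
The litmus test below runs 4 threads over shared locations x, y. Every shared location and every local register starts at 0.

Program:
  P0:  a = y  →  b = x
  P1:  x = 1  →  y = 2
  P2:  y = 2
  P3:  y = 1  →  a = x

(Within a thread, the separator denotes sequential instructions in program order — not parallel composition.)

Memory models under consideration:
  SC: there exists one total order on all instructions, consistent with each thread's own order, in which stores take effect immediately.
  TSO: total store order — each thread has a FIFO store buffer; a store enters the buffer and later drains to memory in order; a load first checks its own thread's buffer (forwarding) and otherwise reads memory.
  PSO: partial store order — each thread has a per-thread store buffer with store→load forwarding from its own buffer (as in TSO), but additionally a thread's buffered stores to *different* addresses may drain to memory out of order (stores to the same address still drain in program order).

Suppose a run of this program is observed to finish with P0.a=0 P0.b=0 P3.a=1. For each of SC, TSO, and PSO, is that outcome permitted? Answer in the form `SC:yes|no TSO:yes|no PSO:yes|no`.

SC:yes TSO:yes PSO:yes

outcome vector order: (P0.a,P0.b,P3.a)
under SC → 000, 001, 010, 011, 100, 101, 110, 111, 200, 201, 210, 211
under TSO → 000, 001, 010, 011, 100, 101, 110, 111, 200, 201, 210, 211
under PSO → 000, 001, 010, 011, 100, 101, 110, 111, 200, 201, 210, 211
target 001 ∈ {SC,TSO,PSO}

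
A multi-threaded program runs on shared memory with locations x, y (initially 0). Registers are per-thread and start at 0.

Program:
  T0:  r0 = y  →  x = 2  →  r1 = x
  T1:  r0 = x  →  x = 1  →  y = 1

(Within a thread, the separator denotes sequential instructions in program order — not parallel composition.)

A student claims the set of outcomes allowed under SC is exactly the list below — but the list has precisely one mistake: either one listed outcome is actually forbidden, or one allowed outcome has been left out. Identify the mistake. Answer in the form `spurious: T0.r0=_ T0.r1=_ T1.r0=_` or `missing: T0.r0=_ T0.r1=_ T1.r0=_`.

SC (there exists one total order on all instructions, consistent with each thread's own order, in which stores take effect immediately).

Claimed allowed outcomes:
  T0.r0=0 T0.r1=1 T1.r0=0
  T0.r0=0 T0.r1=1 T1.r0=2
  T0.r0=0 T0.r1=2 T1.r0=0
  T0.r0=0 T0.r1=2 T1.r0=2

outcome vector order: (T0.r0,T0.r1,T1.r0)
under SC → (0,1,0), (0,1,2), (0,2,0), (0,2,2), (1,2,0)
SC∖claimed = {(1,2,0)}

missing: T0.r0=1 T0.r1=2 T1.r0=0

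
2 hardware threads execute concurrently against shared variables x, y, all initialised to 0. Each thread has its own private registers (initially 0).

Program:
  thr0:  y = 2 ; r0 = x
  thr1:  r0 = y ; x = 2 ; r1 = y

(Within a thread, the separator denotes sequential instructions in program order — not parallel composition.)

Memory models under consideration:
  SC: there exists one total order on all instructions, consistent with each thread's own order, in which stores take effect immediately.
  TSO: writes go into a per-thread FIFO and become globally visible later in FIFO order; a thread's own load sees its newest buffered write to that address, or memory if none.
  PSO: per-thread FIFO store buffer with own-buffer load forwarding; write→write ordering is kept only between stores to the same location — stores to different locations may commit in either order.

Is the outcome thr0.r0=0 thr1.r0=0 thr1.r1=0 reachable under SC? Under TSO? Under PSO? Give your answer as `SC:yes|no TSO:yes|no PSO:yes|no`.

SC:no TSO:yes PSO:yes

outcome vector order: (thr0.r0,thr1.r0,thr1.r1)
under SC → 0/0/2; 0/2/2; 2/0/0; 2/0/2; 2/2/2
under TSO → 0/0/0; 0/0/2; 0/2/2; 2/0/0; 2/0/2; 2/2/2
under PSO → 0/0/0; 0/0/2; 0/2/2; 2/0/0; 2/0/2; 2/2/2
target 0/0/0 ∈ {TSO,PSO}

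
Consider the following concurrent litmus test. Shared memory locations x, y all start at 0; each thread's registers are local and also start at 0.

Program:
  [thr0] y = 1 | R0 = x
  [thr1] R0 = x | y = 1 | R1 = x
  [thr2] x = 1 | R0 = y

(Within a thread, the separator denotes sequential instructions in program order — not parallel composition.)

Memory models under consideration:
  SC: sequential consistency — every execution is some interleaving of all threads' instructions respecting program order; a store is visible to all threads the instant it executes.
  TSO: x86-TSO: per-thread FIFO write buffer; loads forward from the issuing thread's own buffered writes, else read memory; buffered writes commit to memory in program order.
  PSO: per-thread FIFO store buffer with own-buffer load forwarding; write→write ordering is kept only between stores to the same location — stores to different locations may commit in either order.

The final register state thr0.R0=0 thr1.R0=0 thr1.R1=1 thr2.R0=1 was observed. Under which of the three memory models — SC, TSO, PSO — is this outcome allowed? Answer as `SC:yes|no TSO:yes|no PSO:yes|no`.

outcome vector order: (thr0.R0,thr1.R0,thr1.R1,thr2.R0)
under SC → 0/0/0/1, 0/0/1/1, 0/1/1/1, 1/0/0/1, 1/0/1/0, 1/0/1/1, 1/1/1/0, 1/1/1/1
under TSO → 0/0/0/0, 0/0/0/1, 0/0/1/0, 0/0/1/1, 0/1/1/0, 0/1/1/1, 1/0/0/0, 1/0/0/1, 1/0/1/0, 1/0/1/1, 1/1/1/0, 1/1/1/1
under PSO → 0/0/0/0, 0/0/0/1, 0/0/1/0, 0/0/1/1, 0/1/1/0, 0/1/1/1, 1/0/0/0, 1/0/0/1, 1/0/1/0, 1/0/1/1, 1/1/1/0, 1/1/1/1
target 0/0/1/1 ∈ {SC,TSO,PSO}

SC:yes TSO:yes PSO:yes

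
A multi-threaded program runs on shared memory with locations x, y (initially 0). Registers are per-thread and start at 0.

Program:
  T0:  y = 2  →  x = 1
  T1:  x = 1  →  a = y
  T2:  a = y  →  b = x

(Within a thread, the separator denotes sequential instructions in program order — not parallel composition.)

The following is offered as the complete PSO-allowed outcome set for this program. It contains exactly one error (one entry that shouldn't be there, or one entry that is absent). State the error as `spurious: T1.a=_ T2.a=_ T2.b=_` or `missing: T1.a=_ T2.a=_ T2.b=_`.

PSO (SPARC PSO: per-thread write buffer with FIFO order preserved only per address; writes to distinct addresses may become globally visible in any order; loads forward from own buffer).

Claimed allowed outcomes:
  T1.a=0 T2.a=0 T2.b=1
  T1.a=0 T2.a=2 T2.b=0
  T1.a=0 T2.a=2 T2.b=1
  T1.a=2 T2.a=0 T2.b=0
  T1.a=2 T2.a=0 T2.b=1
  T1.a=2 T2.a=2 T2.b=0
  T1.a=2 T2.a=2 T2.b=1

missing: T1.a=0 T2.a=0 T2.b=0

outcome vector order: (T1.a,T2.a,T2.b)
PSO: 8 outcomes — {000, 001, 020, 021, 200, 201, 220, 221}
PSO∖claimed = {000}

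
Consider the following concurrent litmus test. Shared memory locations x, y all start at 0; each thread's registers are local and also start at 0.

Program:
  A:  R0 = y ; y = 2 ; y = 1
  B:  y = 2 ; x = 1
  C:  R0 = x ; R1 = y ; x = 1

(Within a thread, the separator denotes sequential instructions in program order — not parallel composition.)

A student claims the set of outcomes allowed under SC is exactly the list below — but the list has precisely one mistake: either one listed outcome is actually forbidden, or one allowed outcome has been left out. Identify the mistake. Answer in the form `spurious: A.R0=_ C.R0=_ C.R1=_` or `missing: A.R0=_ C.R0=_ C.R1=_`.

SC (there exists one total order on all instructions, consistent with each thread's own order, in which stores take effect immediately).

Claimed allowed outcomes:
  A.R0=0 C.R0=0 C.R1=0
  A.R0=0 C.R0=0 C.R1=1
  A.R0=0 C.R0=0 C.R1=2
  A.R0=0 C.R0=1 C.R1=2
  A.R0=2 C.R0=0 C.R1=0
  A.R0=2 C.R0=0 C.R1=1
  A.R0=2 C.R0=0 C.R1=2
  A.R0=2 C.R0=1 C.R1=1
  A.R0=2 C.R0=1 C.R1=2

outcome vector order: (A.R0,C.R0,C.R1)
[SC] allowed = {<0 0 0>, <0 0 1>, <0 0 2>, <0 1 1>, <0 1 2>, <2 0 0>, <2 0 1>, <2 0 2>, <2 1 1>, <2 1 2>}
SC∖claimed = {<0 1 1>}

missing: A.R0=0 C.R0=1 C.R1=1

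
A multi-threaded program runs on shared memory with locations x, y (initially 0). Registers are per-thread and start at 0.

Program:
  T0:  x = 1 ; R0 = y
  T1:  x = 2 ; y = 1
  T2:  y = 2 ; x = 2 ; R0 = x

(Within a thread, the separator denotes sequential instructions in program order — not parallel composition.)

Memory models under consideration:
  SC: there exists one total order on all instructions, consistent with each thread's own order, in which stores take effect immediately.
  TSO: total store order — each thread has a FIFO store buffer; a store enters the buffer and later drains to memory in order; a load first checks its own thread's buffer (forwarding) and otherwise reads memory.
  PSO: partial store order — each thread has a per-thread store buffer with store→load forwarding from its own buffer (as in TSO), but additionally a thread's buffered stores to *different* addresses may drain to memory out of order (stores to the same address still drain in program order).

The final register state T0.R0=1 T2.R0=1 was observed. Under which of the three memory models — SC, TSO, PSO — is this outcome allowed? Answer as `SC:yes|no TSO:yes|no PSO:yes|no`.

outcome vector order: (T0.R0,T2.R0)
SC: 5 outcomes — {0/2, 1/1, 1/2, 2/1, 2/2}
TSO: 6 outcomes — {0/1, 0/2, 1/1, 1/2, 2/1, 2/2}
PSO: 6 outcomes — {0/1, 0/2, 1/1, 1/2, 2/1, 2/2}
target 1/1 ∈ {SC,TSO,PSO}

SC:yes TSO:yes PSO:yes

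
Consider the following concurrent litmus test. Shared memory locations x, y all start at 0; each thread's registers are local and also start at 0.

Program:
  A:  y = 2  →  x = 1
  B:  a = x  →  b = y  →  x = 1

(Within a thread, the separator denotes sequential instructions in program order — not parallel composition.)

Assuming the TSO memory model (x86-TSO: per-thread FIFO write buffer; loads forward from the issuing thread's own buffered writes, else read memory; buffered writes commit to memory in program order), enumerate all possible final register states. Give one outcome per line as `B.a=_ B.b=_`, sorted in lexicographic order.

B.a=0 B.b=0
B.a=0 B.b=2
B.a=1 B.b=2

outcome vector order: (B.a,B.b)
|TSO outcomes| = 3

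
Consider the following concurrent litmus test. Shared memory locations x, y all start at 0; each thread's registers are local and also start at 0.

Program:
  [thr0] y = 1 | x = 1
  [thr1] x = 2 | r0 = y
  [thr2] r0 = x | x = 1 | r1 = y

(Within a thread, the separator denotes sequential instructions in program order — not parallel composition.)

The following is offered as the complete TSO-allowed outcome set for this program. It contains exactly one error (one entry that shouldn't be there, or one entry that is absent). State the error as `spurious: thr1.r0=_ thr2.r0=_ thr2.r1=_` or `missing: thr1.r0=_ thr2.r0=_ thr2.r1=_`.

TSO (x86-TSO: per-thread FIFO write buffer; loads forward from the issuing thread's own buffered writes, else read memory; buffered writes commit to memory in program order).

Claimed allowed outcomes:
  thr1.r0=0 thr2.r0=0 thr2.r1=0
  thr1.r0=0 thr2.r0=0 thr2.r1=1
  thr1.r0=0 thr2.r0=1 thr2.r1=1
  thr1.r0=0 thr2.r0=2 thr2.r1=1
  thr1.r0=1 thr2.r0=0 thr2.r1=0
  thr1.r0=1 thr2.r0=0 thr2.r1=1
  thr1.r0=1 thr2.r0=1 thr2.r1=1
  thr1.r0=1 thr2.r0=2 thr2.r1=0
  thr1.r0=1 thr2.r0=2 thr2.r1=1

outcome vector order: (thr1.r0,thr2.r0,thr2.r1)
under TSO → <0 0 0> <0 0 1> <0 1 1> <0 2 0> <0 2 1> <1 0 0> <1 0 1> <1 1 1> <1 2 0> <1 2 1>
TSO∖claimed = {<0 2 0>}

missing: thr1.r0=0 thr2.r0=2 thr2.r1=0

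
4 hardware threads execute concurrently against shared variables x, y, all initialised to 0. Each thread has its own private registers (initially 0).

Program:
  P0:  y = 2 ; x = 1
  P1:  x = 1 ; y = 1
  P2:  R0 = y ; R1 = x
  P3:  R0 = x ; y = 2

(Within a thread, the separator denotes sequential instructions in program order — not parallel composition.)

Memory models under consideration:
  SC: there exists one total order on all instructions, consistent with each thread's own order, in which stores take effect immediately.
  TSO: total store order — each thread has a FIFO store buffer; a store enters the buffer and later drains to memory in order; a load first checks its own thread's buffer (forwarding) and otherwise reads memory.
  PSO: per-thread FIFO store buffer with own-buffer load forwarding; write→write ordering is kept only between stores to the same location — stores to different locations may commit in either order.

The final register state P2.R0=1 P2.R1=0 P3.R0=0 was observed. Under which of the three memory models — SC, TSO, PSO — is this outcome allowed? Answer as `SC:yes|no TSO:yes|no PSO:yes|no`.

outcome vector order: (P2.R0,P2.R1,P3.R0)
under SC → <0 0 0>, <0 0 1>, <0 1 0>, <0 1 1>, <1 1 0>, <1 1 1>, <2 0 0>, <2 0 1>, <2 1 0>, <2 1 1>
under TSO → <0 0 0>, <0 0 1>, <0 1 0>, <0 1 1>, <1 1 0>, <1 1 1>, <2 0 0>, <2 0 1>, <2 1 0>, <2 1 1>
under PSO → <0 0 0>, <0 0 1>, <0 1 0>, <0 1 1>, <1 0 0>, <1 0 1>, <1 1 0>, <1 1 1>, <2 0 0>, <2 0 1>, <2 1 0>, <2 1 1>
target <1 0 0> ∈ {PSO}

SC:no TSO:no PSO:yes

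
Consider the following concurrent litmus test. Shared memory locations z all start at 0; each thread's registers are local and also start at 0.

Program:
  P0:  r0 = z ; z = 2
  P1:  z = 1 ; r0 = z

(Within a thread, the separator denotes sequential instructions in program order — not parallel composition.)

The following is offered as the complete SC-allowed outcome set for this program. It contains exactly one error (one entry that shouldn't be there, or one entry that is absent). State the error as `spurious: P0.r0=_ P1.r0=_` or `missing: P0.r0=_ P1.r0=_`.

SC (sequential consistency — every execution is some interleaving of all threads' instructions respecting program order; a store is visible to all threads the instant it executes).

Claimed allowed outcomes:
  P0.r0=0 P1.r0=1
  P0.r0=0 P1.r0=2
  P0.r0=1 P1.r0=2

missing: P0.r0=1 P1.r0=1

outcome vector order: (P0.r0,P1.r0)
[SC] allowed = {0/1, 0/2, 1/1, 1/2}
SC∖claimed = {1/1}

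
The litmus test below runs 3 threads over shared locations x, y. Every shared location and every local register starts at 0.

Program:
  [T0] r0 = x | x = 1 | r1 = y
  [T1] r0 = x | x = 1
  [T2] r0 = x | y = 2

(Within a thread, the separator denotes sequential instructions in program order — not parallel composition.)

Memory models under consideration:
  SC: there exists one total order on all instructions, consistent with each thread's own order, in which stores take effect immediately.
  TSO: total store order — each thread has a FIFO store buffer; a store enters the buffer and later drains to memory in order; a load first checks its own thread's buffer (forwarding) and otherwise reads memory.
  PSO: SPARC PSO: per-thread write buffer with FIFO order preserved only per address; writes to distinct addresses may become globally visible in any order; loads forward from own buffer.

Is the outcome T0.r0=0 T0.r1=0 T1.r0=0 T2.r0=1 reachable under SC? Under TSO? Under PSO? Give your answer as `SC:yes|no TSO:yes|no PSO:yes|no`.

outcome vector order: (T0.r0,T0.r1,T1.r0,T2.r0)
[SC] allowed = {<0 0 0 0>, <0 0 0 1>, <0 0 1 0>, <0 0 1 1>, <0 2 0 0>, <0 2 0 1>, <0 2 1 0>, <0 2 1 1>, <1 0 0 0>, <1 0 0 1>, <1 2 0 0>, <1 2 0 1>}
[TSO] allowed = {<0 0 0 0>, <0 0 0 1>, <0 0 1 0>, <0 0 1 1>, <0 2 0 0>, <0 2 0 1>, <0 2 1 0>, <0 2 1 1>, <1 0 0 0>, <1 0 0 1>, <1 2 0 0>, <1 2 0 1>}
[PSO] allowed = {<0 0 0 0>, <0 0 0 1>, <0 0 1 0>, <0 0 1 1>, <0 2 0 0>, <0 2 0 1>, <0 2 1 0>, <0 2 1 1>, <1 0 0 0>, <1 0 0 1>, <1 2 0 0>, <1 2 0 1>}
target <0 0 0 1> ∈ {SC,TSO,PSO}

SC:yes TSO:yes PSO:yes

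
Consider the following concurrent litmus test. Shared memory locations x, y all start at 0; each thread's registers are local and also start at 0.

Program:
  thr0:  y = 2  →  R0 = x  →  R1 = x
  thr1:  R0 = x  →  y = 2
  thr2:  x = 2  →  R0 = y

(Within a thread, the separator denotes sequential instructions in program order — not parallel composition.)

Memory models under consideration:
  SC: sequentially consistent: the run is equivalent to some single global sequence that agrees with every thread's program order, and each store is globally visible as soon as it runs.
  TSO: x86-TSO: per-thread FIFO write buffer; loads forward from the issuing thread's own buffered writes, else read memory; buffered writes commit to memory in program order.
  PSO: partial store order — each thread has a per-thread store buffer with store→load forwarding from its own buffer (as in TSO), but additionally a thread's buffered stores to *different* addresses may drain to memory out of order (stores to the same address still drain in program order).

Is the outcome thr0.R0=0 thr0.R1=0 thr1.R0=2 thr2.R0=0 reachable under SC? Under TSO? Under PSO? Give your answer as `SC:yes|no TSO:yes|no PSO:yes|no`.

outcome vector order: (thr0.R0,thr0.R1,thr1.R0,thr2.R0)
SC (8): (0,0,0,2) (0,0,2,2) (0,2,0,2) (0,2,2,2) (2,2,0,0) (2,2,0,2) (2,2,2,0) (2,2,2,2)
TSO (12): (0,0,0,0) (0,0,0,2) (0,0,2,0) (0,0,2,2) (0,2,0,0) (0,2,0,2) (0,2,2,0) (0,2,2,2) (2,2,0,0) (2,2,0,2) (2,2,2,0) (2,2,2,2)
PSO (12): (0,0,0,0) (0,0,0,2) (0,0,2,0) (0,0,2,2) (0,2,0,0) (0,2,0,2) (0,2,2,0) (0,2,2,2) (2,2,0,0) (2,2,0,2) (2,2,2,0) (2,2,2,2)
target (0,0,2,0) ∈ {TSO,PSO}

SC:no TSO:yes PSO:yes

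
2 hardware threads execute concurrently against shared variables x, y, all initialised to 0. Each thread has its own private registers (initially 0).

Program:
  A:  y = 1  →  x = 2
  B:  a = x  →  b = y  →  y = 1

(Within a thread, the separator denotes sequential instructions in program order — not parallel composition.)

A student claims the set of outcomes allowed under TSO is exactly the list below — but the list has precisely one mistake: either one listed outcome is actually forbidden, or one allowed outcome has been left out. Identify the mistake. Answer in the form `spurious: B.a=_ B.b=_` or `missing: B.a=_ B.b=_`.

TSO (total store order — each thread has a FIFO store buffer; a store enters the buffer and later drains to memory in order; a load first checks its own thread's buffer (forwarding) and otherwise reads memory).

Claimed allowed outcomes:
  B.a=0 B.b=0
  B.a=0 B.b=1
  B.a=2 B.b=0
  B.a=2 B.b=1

spurious: B.a=2 B.b=0

outcome vector order: (B.a,B.b)
under TSO → <0 0> <0 1> <2 1>
claimed∖TSO = {<2 0>}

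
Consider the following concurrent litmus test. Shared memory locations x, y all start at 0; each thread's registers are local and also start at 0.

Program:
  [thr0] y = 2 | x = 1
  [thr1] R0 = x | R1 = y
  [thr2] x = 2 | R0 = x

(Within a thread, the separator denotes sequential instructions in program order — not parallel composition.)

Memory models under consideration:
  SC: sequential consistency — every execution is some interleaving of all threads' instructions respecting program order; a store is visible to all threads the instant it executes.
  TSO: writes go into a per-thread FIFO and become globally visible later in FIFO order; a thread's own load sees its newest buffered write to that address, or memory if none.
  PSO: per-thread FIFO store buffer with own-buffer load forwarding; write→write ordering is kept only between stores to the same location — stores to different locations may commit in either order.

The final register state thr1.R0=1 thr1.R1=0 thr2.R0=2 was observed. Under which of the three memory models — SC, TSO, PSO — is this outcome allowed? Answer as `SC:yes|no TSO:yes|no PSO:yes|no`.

SC:no TSO:no PSO:yes

outcome vector order: (thr1.R0,thr1.R1,thr2.R0)
SC: 10 outcomes — {<0 0 1> <0 0 2> <0 2 1> <0 2 2> <1 2 1> <1 2 2> <2 0 1> <2 0 2> <2 2 1> <2 2 2>}
TSO: 10 outcomes — {<0 0 1> <0 0 2> <0 2 1> <0 2 2> <1 2 1> <1 2 2> <2 0 1> <2 0 2> <2 2 1> <2 2 2>}
PSO: 12 outcomes — {<0 0 1> <0 0 2> <0 2 1> <0 2 2> <1 0 1> <1 0 2> <1 2 1> <1 2 2> <2 0 1> <2 0 2> <2 2 1> <2 2 2>}
target <1 0 2> ∈ {PSO}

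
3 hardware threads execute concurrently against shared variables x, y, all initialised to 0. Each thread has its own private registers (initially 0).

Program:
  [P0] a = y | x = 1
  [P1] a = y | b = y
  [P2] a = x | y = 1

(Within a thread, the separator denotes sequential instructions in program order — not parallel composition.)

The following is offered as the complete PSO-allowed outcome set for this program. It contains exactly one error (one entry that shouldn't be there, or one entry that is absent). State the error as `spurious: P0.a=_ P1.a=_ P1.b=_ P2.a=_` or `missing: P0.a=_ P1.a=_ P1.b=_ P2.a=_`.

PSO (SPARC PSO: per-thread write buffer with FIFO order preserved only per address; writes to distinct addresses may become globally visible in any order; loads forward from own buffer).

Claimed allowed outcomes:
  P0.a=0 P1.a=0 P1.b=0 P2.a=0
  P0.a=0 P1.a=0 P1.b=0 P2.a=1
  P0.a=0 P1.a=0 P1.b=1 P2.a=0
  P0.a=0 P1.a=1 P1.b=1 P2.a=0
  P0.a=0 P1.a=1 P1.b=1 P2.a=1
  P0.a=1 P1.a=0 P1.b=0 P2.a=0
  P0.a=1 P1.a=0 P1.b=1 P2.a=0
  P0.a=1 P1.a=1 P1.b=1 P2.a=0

missing: P0.a=0 P1.a=0 P1.b=1 P2.a=1

outcome vector order: (P0.a,P1.a,P1.b,P2.a)
under PSO → 0/0/0/0; 0/0/0/1; 0/0/1/0; 0/0/1/1; 0/1/1/0; 0/1/1/1; 1/0/0/0; 1/0/1/0; 1/1/1/0
PSO∖claimed = {0/0/1/1}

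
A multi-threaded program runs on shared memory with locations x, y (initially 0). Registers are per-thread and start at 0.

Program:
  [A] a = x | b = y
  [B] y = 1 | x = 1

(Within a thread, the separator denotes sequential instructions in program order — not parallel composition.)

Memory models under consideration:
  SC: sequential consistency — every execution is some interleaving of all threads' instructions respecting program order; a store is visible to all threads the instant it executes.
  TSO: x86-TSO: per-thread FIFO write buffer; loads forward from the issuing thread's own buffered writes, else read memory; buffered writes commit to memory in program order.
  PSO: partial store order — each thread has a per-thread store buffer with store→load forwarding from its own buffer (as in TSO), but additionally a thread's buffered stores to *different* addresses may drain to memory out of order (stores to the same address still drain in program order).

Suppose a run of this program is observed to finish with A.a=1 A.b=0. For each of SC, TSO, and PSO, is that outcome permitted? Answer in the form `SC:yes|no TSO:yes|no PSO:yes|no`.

SC:no TSO:no PSO:yes

outcome vector order: (A.a,A.b)
SC (3): <0 0>, <0 1>, <1 1>
TSO (3): <0 0>, <0 1>, <1 1>
PSO (4): <0 0>, <0 1>, <1 0>, <1 1>
target <1 0> ∈ {PSO}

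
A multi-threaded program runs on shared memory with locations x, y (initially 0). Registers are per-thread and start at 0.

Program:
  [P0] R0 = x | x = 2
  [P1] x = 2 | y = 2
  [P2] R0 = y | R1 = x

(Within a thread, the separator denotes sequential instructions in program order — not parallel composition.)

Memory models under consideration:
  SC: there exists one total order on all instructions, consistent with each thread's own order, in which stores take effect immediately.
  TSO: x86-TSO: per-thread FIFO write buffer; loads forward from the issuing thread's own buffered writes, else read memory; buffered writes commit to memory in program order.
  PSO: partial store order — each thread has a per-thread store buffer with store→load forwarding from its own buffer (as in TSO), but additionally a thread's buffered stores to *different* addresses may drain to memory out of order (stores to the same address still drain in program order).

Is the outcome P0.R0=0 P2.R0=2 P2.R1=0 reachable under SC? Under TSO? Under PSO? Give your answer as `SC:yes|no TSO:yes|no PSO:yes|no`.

outcome vector order: (P0.R0,P2.R0,P2.R1)
SC (6): 0/0/0 0/0/2 0/2/2 2/0/0 2/0/2 2/2/2
TSO (6): 0/0/0 0/0/2 0/2/2 2/0/0 2/0/2 2/2/2
PSO (8): 0/0/0 0/0/2 0/2/0 0/2/2 2/0/0 2/0/2 2/2/0 2/2/2
target 0/2/0 ∈ {PSO}

SC:no TSO:no PSO:yes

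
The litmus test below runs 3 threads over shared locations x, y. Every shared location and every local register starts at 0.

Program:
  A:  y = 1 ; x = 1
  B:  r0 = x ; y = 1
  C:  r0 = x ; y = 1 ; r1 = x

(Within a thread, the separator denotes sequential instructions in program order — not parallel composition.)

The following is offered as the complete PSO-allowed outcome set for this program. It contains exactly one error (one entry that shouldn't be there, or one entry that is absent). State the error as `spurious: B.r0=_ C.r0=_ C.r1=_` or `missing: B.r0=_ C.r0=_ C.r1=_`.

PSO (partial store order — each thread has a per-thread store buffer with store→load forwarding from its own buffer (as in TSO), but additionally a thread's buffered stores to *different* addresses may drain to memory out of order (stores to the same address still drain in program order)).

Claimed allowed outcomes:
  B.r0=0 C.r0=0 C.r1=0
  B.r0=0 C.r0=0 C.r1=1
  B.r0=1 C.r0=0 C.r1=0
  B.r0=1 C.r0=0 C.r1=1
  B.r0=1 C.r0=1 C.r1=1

outcome vector order: (B.r0,C.r0,C.r1)
PSO (6): (0,0,0) (0,0,1) (0,1,1) (1,0,0) (1,0,1) (1,1,1)
PSO∖claimed = {(0,1,1)}

missing: B.r0=0 C.r0=1 C.r1=1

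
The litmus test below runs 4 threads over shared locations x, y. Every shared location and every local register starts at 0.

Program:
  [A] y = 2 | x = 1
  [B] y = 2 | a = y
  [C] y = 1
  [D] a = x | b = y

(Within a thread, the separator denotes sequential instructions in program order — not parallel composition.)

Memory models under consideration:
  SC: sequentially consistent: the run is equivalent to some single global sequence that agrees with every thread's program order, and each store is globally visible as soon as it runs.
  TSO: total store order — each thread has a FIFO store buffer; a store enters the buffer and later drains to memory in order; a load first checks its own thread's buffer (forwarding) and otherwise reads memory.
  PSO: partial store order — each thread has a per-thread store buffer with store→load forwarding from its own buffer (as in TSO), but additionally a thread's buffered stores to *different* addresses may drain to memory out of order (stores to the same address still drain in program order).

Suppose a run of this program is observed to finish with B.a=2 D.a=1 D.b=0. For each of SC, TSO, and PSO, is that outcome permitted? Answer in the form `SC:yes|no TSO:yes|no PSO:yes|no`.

SC:no TSO:no PSO:yes

outcome vector order: (B.a,D.a,D.b)
SC: 10 outcomes — {(1,0,0), (1,0,1), (1,0,2), (1,1,1), (1,1,2), (2,0,0), (2,0,1), (2,0,2), (2,1,1), (2,1,2)}
TSO: 10 outcomes — {(1,0,0), (1,0,1), (1,0,2), (1,1,1), (1,1,2), (2,0,0), (2,0,1), (2,0,2), (2,1,1), (2,1,2)}
PSO: 12 outcomes — {(1,0,0), (1,0,1), (1,0,2), (1,1,0), (1,1,1), (1,1,2), (2,0,0), (2,0,1), (2,0,2), (2,1,0), (2,1,1), (2,1,2)}
target (2,1,0) ∈ {PSO}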